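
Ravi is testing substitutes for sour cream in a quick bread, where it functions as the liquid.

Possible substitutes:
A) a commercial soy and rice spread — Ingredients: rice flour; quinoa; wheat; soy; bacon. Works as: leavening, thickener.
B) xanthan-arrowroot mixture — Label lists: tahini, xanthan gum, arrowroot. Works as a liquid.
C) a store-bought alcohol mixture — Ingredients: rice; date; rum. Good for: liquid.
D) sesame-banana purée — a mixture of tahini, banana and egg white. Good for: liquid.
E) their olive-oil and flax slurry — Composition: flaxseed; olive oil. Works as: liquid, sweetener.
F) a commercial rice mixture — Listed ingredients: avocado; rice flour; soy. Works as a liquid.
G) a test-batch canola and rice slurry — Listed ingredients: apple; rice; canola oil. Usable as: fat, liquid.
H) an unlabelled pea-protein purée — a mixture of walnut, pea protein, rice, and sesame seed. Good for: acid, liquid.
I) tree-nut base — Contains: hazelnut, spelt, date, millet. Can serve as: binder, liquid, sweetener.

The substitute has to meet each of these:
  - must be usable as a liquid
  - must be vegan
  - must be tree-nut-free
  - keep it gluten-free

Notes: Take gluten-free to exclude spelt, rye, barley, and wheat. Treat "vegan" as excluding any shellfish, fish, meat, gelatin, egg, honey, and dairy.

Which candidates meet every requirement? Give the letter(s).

B, C, E, F, G

A: not usable as a liquid; has wheat, so not gluten-free (and 1 more) — out
B: works as a liquid, no tree nuts, vegan — valid
C: only rum, rice and date; none excluded — OK
D: has egg white, so not vegan — no
E: every rule checks out — OK
F: works as a liquid, gluten-free, no tree nuts — valid
G: only rice, canola oil, and apple; none excluded — OK
H: has walnut, so not tree-nut-free — no
I: has spelt, so not gluten-free; has hazelnut, so not tree-nut-free — out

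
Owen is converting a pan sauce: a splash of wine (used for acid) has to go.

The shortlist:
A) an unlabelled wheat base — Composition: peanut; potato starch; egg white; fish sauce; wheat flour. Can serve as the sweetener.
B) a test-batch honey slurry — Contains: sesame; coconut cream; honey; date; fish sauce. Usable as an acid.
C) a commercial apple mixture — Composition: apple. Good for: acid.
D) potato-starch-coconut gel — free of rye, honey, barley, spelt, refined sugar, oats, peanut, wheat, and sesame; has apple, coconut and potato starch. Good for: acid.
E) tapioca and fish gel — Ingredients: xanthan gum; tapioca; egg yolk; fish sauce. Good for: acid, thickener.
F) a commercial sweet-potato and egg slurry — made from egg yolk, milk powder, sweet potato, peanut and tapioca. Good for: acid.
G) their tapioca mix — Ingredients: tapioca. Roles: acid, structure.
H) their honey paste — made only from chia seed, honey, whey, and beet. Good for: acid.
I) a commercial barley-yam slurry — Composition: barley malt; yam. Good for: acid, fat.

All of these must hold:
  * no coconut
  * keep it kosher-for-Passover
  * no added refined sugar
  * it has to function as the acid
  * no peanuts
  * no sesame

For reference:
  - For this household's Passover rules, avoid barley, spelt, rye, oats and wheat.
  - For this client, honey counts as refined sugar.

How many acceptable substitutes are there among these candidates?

3

A: not usable as an acid; has wheat flour, so not kosher-for-Passover (and 1 more) — out
B: has sesame, so not sesame-free; has coconut cream, so not coconut-free (and 1 more) — out
C: every rule checks out — valid
D: has coconut, so not coconut-free — no
E: every rule checks out — valid
F: has peanut, so not peanut-free — out
G: only tapioca; none excluded — OK
H: has honey, so not no-added-sugar — no
I: has barley malt, so not kosher-for-Passover — reject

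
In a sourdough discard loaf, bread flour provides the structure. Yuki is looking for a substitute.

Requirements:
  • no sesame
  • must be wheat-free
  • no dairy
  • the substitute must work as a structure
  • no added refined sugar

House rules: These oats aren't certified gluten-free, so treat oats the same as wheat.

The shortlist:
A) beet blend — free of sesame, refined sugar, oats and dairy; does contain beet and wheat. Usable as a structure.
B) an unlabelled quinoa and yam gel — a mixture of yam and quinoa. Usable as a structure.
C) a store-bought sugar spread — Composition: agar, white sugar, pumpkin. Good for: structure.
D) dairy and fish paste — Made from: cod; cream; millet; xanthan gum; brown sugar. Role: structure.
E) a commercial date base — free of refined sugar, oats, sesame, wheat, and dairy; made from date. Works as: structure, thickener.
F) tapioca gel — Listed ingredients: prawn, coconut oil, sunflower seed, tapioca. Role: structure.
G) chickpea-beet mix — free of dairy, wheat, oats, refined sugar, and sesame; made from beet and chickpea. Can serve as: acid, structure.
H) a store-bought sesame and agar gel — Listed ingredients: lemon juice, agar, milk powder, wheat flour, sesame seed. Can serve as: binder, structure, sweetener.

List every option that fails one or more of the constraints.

A, C, D, H

A: has wheat, so not wheat-free — no
B: works as a structure, no sesame, no refined sugar — OK
C: has white sugar, so not no-added-sugar — out
D: has brown sugar, so not no-added-sugar; has cream, so not dairy-free — reject
E: works as a structure, wheat-free, no dairy — keep
F: all constraints satisfied — valid
G: works as a structure, wheat-free, no dairy — OK
H: has wheat flour, so not wheat-free; has milk powder, so not dairy-free (and 1 more) — out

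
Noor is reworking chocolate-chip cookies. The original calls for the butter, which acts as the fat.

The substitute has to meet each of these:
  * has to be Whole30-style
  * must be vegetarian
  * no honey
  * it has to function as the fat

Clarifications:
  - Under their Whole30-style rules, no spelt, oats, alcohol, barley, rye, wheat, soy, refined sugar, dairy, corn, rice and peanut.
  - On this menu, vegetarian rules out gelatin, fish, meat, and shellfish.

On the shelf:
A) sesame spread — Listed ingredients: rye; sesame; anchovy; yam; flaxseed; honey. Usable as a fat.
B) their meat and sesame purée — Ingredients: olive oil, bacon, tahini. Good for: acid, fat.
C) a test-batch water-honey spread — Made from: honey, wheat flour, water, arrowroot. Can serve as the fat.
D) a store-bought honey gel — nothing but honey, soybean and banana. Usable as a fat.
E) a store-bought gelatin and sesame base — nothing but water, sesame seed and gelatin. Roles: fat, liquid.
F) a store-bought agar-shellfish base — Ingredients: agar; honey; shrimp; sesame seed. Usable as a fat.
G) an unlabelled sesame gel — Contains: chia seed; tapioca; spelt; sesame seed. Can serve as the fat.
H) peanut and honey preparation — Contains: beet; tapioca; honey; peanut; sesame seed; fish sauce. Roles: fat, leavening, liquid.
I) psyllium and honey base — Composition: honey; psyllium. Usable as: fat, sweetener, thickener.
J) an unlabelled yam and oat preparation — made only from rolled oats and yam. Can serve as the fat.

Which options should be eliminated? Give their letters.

A, B, C, D, E, F, G, H, I, J

A: has rye, so not Whole30-style; has anchovy, so not vegetarian (and 1 more) — reject
B: has bacon, so not vegetarian — out
C: has wheat flour, so not Whole30-style; has honey, so not honey-free — out
D: has soybean, so not Whole30-style; has honey, so not honey-free — no
E: has gelatin, so not vegetarian — out
F: has shrimp, so not vegetarian; has honey, so not honey-free — no
G: has spelt, so not Whole30-style — out
H: has peanut, so not Whole30-style; has fish sauce, so not vegetarian (and 1 more) — reject
I: has honey, so not honey-free — reject
J: has rolled oats, so not Whole30-style — reject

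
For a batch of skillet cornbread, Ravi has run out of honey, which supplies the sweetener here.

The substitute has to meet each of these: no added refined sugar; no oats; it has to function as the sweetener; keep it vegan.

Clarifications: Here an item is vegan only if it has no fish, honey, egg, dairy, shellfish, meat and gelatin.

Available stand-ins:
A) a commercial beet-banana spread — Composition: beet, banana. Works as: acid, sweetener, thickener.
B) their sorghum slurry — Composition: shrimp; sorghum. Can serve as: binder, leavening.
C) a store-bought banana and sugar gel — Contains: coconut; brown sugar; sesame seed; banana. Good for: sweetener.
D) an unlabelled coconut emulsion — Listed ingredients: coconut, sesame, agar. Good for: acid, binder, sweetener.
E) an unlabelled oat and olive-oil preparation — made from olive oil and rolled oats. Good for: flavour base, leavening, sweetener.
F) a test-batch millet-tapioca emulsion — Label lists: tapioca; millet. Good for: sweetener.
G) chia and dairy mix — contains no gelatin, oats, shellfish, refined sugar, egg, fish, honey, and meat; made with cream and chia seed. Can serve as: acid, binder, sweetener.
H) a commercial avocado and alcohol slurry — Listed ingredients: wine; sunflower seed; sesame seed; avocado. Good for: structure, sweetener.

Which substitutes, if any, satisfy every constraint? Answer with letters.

A, D, F, H

A: only beet and banana; none excluded — keep
B: not usable as a sweetener; has shrimp, so not vegan — no
C: has brown sugar, so not no-added-sugar — out
D: no oats, no refined sugar — keep
E: has rolled oats, so not oat-free — no
F: every rule checks out — OK
G: has cream, so not vegan — reject
H: works as a sweetener, no oats, no refined sugar — valid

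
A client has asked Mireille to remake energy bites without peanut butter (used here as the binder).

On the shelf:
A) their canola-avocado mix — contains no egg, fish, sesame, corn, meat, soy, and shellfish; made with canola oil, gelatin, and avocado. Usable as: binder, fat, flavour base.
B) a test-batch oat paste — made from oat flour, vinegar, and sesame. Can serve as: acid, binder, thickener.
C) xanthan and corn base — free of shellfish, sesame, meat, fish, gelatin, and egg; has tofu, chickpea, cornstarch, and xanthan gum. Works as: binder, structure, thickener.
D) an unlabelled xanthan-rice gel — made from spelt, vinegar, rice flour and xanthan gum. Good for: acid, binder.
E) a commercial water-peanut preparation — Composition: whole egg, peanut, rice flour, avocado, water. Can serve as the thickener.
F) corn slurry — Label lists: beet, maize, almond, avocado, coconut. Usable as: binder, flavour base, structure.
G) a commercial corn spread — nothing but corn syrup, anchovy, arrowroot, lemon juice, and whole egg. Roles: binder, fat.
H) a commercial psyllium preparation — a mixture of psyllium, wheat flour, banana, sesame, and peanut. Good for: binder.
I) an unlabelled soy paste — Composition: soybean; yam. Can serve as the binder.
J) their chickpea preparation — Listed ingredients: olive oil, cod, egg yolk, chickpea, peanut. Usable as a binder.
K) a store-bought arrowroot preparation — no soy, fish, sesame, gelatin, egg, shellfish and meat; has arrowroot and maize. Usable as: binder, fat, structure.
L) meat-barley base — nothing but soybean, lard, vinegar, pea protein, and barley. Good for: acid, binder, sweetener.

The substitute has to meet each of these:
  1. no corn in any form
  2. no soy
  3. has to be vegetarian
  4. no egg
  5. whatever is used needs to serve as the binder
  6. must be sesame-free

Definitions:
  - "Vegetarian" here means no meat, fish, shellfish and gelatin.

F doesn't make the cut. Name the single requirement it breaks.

usable as a binder: satisfied
vegetarian: satisfied
sesame-free: satisfied
soy-free: satisfied
egg-free: satisfied
corn-free: has maize — fails

corn-free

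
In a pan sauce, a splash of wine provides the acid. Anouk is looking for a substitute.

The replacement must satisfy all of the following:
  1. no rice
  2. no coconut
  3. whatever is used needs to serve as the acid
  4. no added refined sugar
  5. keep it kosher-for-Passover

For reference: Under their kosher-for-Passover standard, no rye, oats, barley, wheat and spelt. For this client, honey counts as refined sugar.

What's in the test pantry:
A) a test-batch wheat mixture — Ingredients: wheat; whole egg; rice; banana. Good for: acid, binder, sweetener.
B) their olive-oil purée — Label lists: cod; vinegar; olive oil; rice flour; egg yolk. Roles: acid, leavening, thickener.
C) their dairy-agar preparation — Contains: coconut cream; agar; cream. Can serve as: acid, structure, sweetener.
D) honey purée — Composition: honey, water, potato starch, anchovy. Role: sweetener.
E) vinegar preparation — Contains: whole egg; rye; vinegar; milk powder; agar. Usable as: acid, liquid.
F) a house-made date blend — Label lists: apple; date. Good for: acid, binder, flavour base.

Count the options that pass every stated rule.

A: has wheat, so not kosher-for-Passover; has rice, so not rice-free — reject
B: has rice flour, so not rice-free — reject
C: has coconut cream, so not coconut-free — out
D: not usable as an acid; has honey, so not no-added-sugar — no
E: has rye, so not kosher-for-Passover — no
F: no coconut, no-added-sugar — keep

1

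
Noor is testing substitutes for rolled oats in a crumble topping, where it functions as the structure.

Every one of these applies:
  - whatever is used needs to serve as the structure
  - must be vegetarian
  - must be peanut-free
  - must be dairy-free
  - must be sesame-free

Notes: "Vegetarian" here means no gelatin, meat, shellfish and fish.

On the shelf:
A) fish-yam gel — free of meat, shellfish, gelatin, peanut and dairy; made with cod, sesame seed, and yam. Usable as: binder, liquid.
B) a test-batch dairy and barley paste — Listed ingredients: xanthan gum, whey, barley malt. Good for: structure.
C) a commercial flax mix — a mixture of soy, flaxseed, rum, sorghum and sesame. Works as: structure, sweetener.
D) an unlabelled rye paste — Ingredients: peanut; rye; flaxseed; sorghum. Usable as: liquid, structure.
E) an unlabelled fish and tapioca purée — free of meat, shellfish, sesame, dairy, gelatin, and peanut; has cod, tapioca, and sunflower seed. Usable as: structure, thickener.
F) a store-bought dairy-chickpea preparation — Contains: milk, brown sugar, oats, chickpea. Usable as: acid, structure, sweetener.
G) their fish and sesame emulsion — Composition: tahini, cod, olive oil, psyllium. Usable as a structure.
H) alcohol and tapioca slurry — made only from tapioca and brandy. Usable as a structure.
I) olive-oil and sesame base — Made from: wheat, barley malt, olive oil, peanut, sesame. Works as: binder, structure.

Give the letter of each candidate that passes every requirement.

A: not usable as a structure; has cod, so not vegetarian (and 1 more) — no
B: has whey, so not dairy-free — reject
C: has sesame, so not sesame-free — no
D: has peanut, so not peanut-free — reject
E: has cod, so not vegetarian — no
F: has milk, so not dairy-free — out
G: has cod, so not vegetarian; has tahini, so not sesame-free — no
H: all constraints satisfied — OK
I: has sesame, so not sesame-free; has peanut, so not peanut-free — no

H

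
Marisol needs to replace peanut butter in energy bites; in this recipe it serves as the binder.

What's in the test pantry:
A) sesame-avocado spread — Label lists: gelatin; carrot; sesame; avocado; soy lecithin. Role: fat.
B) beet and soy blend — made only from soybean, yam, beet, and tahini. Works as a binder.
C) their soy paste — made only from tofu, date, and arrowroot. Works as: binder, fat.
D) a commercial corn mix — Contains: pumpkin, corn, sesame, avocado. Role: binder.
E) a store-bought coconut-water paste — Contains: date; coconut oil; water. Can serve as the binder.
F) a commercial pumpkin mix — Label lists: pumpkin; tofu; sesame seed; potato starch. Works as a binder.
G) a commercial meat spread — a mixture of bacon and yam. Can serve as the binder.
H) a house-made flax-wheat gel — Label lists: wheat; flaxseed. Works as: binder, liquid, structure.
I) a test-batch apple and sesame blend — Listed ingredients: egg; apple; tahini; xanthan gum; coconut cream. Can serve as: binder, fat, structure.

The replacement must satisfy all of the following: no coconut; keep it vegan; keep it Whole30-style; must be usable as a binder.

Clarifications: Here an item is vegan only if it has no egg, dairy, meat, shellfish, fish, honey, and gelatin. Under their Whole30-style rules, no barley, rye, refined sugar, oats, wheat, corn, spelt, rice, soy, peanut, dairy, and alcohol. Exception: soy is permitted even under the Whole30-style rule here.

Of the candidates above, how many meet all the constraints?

3

A: not usable as a binder; has gelatin, so not vegan — no
B: soy is permitted under the Whole30-style carve-out; nothing else excluded — valid
C: soy is permitted under the Whole30-style carve-out; nothing else excluded — keep
D: has corn, so not Whole30-style — no
E: has coconut oil, so not coconut-free — reject
F: soy is permitted under the Whole30-style carve-out; nothing else excluded — OK
G: has bacon, so not vegan — out
H: has wheat, so not Whole30-style — out
I: has egg, so not vegan; has coconut cream, so not coconut-free — out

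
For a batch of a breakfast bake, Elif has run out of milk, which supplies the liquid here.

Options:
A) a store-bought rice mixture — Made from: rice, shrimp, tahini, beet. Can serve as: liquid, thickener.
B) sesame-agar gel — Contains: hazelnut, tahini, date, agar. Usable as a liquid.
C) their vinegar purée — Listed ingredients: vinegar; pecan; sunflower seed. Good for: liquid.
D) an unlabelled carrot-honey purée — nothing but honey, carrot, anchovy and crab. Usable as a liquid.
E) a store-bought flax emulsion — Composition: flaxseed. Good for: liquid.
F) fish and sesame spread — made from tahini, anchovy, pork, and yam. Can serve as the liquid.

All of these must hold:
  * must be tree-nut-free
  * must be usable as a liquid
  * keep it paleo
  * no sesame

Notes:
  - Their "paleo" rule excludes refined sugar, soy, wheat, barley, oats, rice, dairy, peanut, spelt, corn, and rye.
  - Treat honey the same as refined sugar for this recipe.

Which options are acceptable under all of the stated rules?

A: has rice, so not paleo; has tahini, so not sesame-free — out
B: has tahini, so not sesame-free; has hazelnut, so not tree-nut-free — reject
C: has pecan, so not tree-nut-free — no
D: has honey, so not paleo — reject
E: all constraints satisfied — valid
F: has tahini, so not sesame-free — no

E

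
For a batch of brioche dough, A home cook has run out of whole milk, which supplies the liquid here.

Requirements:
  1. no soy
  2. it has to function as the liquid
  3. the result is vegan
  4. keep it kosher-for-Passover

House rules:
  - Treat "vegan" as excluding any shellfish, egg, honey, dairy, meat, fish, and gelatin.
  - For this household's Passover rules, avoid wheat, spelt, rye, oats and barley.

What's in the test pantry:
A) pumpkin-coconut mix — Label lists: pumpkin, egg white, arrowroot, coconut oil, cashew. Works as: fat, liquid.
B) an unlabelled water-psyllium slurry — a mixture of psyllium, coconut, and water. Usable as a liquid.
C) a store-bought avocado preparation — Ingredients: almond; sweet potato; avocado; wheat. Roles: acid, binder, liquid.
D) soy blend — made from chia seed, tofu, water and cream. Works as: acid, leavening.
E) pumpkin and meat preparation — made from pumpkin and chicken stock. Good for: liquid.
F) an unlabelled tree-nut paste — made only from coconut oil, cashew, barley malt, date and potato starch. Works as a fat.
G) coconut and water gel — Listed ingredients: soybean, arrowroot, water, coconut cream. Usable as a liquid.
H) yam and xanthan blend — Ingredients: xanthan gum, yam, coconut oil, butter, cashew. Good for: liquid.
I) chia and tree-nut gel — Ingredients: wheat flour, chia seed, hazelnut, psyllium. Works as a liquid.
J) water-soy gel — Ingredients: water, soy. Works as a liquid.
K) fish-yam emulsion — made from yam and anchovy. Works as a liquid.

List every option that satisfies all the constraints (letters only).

A: has egg white, so not vegan — out
B: no soy, vegan — valid
C: has wheat, so not kosher-for-Passover — out
D: not usable as a liquid; has cream, so not vegan (and 1 more) — reject
E: has chicken stock, so not vegan — reject
F: not usable as a liquid; has barley malt, so not kosher-for-Passover — no
G: has soybean, so not soy-free — no
H: has butter, so not vegan — reject
I: has wheat flour, so not kosher-for-Passover — no
J: has soy, so not soy-free — out
K: has anchovy, so not vegan — out

B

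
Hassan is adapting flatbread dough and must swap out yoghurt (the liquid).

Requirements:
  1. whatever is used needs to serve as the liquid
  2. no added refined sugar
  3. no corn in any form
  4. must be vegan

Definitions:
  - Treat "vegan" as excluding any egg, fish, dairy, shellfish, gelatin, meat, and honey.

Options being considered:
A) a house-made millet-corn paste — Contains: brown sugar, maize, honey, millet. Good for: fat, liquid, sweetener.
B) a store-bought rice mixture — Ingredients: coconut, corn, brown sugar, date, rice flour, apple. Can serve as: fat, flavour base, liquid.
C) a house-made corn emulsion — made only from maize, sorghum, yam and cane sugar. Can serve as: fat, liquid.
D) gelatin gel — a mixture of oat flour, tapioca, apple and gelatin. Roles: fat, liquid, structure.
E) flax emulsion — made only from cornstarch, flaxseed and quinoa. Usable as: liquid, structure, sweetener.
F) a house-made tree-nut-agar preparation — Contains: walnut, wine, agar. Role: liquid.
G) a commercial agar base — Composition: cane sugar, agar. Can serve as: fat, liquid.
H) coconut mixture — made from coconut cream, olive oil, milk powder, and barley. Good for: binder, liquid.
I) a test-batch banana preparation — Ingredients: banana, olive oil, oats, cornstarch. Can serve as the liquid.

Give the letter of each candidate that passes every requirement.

F

A: has honey, so not vegan; has maize, so not corn-free (and 1 more) — out
B: has corn, so not corn-free; has brown sugar, so not no-added-sugar — reject
C: has maize, so not corn-free; has cane sugar, so not no-added-sugar — out
D: has gelatin, so not vegan — out
E: has cornstarch, so not corn-free — no
F: only wine, walnut, and agar; none excluded — keep
G: has cane sugar, so not no-added-sugar — out
H: has milk powder, so not vegan — no
I: has cornstarch, so not corn-free — reject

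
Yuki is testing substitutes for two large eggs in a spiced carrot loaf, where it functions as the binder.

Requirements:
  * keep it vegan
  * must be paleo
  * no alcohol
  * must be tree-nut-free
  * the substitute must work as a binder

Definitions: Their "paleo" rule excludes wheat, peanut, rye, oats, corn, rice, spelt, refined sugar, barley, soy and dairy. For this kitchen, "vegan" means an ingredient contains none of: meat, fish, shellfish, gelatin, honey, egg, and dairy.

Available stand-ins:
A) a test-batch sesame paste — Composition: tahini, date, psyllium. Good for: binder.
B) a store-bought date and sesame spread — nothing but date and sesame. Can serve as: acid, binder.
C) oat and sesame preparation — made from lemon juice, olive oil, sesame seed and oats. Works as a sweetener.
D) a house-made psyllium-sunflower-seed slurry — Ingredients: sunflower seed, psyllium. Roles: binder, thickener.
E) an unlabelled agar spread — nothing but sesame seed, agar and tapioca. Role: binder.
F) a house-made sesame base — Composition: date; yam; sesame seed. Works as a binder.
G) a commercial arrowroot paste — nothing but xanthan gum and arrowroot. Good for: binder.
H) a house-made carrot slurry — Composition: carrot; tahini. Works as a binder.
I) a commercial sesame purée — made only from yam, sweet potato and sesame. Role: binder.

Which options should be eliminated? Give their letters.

C

A: all constraints satisfied — valid
B: vegan, paleo — OK
C: not usable as a binder; has oats, so not paleo — reject
D: only psyllium and sunflower seed; none excluded — keep
E: every rule checks out — valid
F: all constraints satisfied — keep
G: only xanthan gum and arrowroot; none excluded — OK
H: all constraints satisfied — valid
I: only sesame, yam and sweet potato; none excluded — keep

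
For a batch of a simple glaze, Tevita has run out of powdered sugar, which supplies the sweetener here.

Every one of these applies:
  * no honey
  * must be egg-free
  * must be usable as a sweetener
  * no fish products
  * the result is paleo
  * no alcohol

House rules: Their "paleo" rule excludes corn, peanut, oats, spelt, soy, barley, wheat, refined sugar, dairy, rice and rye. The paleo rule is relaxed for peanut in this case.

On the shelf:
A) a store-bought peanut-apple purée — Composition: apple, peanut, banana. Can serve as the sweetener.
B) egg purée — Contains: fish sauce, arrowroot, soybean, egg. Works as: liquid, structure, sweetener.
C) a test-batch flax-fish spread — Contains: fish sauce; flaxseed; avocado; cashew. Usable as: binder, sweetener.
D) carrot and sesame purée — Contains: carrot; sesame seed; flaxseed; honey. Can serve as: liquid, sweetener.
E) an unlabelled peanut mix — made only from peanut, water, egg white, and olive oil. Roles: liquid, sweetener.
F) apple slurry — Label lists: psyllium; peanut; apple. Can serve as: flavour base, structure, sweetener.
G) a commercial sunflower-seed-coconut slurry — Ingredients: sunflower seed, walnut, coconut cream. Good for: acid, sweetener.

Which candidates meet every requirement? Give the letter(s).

A: peanut is permitted under the paleo carve-out; nothing else excluded — valid
B: has soybean, so not paleo; has fish sauce, so not fish-free (and 1 more) — out
C: has fish sauce, so not fish-free — out
D: has honey, so not honey-free — no
E: has egg white, so not egg-free — no
F: peanut is permitted under the paleo carve-out; nothing else excluded — valid
G: no honey, no egg — OK

A, F, G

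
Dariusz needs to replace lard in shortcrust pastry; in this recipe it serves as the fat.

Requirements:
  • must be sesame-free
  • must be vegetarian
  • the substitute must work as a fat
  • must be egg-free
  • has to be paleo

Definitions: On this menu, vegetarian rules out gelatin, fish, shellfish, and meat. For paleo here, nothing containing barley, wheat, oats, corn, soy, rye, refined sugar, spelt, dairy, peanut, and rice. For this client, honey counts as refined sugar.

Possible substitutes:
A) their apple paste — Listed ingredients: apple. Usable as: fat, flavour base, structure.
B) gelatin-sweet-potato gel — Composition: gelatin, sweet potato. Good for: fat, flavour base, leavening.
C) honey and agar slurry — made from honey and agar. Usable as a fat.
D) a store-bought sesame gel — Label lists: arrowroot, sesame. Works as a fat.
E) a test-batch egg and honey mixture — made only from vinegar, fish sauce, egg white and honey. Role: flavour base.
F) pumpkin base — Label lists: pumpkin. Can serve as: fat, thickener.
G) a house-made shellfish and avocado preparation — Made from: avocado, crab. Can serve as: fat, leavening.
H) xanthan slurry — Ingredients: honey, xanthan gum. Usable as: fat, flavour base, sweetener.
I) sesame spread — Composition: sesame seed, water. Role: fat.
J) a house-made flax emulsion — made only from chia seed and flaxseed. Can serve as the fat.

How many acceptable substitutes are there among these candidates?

A: works as a fat, paleo, vegetarian — valid
B: has gelatin, so not vegetarian — reject
C: has honey, so not paleo — out
D: has sesame, so not sesame-free — no
E: not usable as a fat; has fish sauce, so not vegetarian (and 2 more) — no
F: only pumpkin; none excluded — keep
G: has crab, so not vegetarian — no
H: has honey, so not paleo — no
I: has sesame seed, so not sesame-free — no
J: works as a fat, paleo, vegetarian — valid

3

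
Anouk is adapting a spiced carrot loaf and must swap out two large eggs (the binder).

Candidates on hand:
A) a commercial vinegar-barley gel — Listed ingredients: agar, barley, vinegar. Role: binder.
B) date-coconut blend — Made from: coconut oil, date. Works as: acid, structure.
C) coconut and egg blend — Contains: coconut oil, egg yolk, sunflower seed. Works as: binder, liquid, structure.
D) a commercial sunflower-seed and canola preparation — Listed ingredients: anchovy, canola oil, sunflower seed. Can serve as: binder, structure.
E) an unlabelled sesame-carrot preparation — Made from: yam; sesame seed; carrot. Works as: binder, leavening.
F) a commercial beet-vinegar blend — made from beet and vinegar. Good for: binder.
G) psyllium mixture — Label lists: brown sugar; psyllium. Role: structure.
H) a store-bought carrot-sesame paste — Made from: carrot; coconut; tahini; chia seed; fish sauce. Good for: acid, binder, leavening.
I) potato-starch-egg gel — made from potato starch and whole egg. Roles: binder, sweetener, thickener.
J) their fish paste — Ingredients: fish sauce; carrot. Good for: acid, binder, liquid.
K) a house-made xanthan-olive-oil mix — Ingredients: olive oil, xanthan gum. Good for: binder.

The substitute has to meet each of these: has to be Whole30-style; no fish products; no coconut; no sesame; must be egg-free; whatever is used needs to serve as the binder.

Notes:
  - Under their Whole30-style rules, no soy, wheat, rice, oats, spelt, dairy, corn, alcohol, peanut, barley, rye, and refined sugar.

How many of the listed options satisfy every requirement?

2

A: has barley, so not Whole30-style — no
B: not usable as a binder; has coconut oil, so not coconut-free — no
C: has coconut oil, so not coconut-free; has egg yolk, so not egg-free — no
D: has anchovy, so not fish-free — out
E: has sesame seed, so not sesame-free — out
F: Whole30-style, no egg — OK
G: not usable as a binder; has brown sugar, so not Whole30-style — reject
H: has coconut, so not coconut-free; has fish sauce, so not fish-free (and 1 more) — out
I: has whole egg, so not egg-free — out
J: has fish sauce, so not fish-free — no
K: no sesame, no coconut — keep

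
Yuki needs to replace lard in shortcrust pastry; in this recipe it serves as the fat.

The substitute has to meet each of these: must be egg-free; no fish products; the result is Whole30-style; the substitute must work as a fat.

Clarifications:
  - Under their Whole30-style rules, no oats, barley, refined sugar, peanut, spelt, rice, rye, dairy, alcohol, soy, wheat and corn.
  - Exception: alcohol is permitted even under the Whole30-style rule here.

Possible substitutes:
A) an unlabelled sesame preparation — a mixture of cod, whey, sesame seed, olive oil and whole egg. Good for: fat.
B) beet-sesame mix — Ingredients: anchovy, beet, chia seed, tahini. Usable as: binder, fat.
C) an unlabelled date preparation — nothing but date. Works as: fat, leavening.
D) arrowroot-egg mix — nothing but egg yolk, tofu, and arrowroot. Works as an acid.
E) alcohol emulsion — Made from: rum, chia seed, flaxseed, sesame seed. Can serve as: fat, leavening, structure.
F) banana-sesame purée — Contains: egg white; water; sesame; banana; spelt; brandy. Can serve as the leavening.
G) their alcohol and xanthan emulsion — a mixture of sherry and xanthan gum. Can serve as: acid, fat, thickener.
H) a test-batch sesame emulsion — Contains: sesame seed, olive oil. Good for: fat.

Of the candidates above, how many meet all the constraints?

4

A: has whey, so not Whole30-style; has cod, so not fish-free (and 1 more) — reject
B: has anchovy, so not fish-free — reject
C: only date; none excluded — OK
D: not usable as a fat; has tofu, so not Whole30-style (and 1 more) — out
E: alcohol is permitted under the Whole30-style carve-out; nothing else excluded — OK
F: not usable as a fat; has spelt, so not Whole30-style (and 1 more) — reject
G: alcohol is permitted under the Whole30-style carve-out; nothing else excluded — valid
H: no egg, no fish — valid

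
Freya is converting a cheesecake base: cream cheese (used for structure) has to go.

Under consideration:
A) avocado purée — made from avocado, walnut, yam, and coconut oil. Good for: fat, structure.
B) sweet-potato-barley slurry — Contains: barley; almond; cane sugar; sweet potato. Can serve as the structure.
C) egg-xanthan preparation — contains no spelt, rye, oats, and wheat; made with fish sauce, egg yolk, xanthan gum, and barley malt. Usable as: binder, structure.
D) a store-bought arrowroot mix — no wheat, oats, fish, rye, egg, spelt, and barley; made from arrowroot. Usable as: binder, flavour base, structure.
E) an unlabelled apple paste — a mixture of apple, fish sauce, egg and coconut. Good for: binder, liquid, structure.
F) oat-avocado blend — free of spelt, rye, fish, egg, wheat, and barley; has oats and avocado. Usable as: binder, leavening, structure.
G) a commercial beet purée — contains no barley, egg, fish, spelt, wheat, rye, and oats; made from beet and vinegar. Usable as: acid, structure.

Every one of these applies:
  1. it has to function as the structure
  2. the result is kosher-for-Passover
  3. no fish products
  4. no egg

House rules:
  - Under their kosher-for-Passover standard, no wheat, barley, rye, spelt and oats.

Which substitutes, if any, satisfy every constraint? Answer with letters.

A, D, G

A: no fish, no egg — valid
B: has barley, so not kosher-for-Passover — no
C: has barley malt, so not kosher-for-Passover; has egg yolk, so not egg-free (and 1 more) — reject
D: every rule checks out — keep
E: has egg, so not egg-free; has fish sauce, so not fish-free — out
F: has oats, so not kosher-for-Passover — reject
G: works as a structure, kosher-for-Passover, no fish — keep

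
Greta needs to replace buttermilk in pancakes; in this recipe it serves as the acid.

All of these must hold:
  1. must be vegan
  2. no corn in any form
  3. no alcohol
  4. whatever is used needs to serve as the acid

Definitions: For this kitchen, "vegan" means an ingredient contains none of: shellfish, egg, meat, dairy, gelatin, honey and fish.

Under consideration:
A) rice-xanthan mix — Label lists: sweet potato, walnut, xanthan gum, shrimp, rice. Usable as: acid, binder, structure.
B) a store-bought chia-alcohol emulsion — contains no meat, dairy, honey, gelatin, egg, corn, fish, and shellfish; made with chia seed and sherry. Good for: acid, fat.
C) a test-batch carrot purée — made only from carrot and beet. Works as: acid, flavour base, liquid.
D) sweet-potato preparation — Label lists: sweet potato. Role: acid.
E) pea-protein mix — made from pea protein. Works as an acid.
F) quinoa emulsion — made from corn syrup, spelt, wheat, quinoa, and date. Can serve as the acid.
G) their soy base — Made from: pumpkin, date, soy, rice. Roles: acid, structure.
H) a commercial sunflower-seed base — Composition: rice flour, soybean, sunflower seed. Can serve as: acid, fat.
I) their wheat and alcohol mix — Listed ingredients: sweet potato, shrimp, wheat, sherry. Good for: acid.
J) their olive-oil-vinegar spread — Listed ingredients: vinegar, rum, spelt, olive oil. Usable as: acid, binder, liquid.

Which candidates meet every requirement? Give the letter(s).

A: has shrimp, so not vegan — out
B: has sherry, so not alcohol-free — no
C: every rule checks out — keep
D: works as an acid, no alcohol, vegan — keep
E: only pea protein; none excluded — valid
F: has corn syrup, so not corn-free — out
G: all constraints satisfied — keep
H: works as an acid, no corn, no alcohol — valid
I: has shrimp, so not vegan; has sherry, so not alcohol-free — out
J: has rum, so not alcohol-free — no

C, D, E, G, H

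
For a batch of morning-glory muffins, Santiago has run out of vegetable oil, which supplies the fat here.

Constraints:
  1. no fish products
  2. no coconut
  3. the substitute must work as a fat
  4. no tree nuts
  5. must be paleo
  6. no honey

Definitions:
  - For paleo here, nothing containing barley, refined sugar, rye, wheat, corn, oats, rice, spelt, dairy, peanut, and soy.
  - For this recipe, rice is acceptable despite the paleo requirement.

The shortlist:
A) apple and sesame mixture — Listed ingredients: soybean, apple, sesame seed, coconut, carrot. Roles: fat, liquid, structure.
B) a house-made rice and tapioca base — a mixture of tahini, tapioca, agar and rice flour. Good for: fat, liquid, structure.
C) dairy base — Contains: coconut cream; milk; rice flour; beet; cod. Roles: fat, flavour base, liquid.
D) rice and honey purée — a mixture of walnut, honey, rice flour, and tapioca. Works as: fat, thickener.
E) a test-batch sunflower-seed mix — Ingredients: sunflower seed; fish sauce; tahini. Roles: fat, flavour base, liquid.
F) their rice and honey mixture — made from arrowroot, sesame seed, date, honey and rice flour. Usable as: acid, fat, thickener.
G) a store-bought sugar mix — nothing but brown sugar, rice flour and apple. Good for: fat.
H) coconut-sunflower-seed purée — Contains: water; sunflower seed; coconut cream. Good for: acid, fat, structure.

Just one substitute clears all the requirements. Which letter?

B

A: has soybean, so not paleo; has coconut, so not coconut-free — no
B: rice is permitted under the paleo carve-out; nothing else excluded — valid
C: has milk, so not paleo; has coconut cream, so not coconut-free (and 1 more) — reject
D: has walnut, so not tree-nut-free; has honey, so not honey-free — no
E: has fish sauce, so not fish-free — out
F: has honey, so not honey-free — no
G: has brown sugar, so not paleo — out
H: has coconut cream, so not coconut-free — out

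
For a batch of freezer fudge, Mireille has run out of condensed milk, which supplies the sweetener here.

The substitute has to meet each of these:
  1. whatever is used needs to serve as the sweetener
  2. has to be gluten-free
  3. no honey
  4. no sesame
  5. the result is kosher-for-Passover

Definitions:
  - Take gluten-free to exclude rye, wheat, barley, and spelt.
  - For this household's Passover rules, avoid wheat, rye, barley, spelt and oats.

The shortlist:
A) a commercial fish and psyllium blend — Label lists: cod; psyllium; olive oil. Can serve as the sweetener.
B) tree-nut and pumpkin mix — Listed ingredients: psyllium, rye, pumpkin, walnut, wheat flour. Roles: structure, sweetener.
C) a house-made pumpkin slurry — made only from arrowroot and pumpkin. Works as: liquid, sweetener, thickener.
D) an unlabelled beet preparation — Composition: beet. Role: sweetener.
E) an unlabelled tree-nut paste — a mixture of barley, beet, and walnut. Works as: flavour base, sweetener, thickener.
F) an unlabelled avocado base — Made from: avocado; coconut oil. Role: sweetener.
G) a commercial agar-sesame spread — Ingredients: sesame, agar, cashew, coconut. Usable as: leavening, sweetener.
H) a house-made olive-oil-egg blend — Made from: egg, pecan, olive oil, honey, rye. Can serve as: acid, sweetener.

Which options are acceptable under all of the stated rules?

A: works as a sweetener, kosher-for-Passover, no honey — keep
B: has rye, so not gluten-free; has rye, so not kosher-for-Passover — out
C: only arrowroot and pumpkin; none excluded — OK
D: nothing on the exclusion list — OK
E: has barley, so not gluten-free; has barley, so not kosher-for-Passover — reject
F: every rule checks out — keep
G: has sesame, so not sesame-free — out
H: has rye, so not gluten-free; has rye, so not kosher-for-Passover (and 1 more) — out

A, C, D, F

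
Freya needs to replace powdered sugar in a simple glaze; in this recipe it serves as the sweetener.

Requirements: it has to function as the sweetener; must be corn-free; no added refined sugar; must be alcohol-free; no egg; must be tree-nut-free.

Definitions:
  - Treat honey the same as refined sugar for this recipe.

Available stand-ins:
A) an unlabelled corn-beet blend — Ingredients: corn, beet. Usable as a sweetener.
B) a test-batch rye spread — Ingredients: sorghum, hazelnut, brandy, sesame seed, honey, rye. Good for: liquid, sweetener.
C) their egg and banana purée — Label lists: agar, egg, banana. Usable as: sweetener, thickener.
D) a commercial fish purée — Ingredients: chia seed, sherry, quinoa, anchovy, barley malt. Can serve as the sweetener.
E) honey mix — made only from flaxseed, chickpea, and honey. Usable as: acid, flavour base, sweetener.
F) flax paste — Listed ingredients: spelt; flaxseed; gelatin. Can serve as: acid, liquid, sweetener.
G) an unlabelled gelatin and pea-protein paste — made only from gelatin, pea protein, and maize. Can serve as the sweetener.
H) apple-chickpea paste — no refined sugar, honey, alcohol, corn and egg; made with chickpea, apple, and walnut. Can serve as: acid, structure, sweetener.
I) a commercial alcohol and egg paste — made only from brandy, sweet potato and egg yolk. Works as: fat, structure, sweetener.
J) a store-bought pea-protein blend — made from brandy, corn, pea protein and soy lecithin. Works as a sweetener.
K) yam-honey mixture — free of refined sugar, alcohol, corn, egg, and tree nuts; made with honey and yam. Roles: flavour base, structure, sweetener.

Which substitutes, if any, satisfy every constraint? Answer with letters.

F

A: has corn, so not corn-free — out
B: has hazelnut, so not tree-nut-free; has brandy, so not alcohol-free (and 1 more) — reject
C: has egg, so not egg-free — reject
D: has sherry, so not alcohol-free — no
E: has honey, so not no-added-sugar — no
F: every rule checks out — OK
G: has maize, so not corn-free — out
H: has walnut, so not tree-nut-free — out
I: has egg yolk, so not egg-free; has brandy, so not alcohol-free — reject
J: has corn, so not corn-free; has brandy, so not alcohol-free — no
K: has honey, so not no-added-sugar — reject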